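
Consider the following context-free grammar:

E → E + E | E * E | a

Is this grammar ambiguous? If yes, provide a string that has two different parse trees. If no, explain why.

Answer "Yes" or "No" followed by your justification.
Two different leftmost derivations of a + a * a:
  (1) E ⇒ E + E ⇒ a + E ⇒ a + E * E ⇒ a + a * E ⇒ a + a * a   (tree groups a + (a * a))
  (2) E ⇒ E * E ⇒ E + E * E ⇒ a + E * E ⇒ a + a * E ⇒ a + a * a   (tree groups (a + a) * a)
Two distinct leftmost derivations = two distinct parse trees, so the grammar is ambiguous.

Final answer: Yes - the string 'a + a * a' has two distinct leftmost derivations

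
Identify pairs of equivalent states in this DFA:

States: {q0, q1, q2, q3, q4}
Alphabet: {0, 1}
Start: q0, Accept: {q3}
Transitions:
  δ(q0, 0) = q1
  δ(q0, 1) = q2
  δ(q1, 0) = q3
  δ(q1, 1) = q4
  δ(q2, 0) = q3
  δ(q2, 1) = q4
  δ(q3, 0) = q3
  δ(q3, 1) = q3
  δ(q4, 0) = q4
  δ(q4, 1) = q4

Using the table-filling algorithm:
Round 0 – mark pairs where exactly one state is accepting: (q0,q3), (q1,q3), (q2,q3), (q3,q4)
Round 1 – newly marked: (q0,q1) [on 0: q1 vs q3, already marked]; (q0,q2) [on 0: q1 vs q3, already marked]; (q1,q4) [on 0: q3 vs q4, already marked]; (q2,q4) [on 0: q3 vs q4, already marked]
Round 2 – newly marked: (q0,q4) [on 0: q1 vs q4, already marked]
No further pairs can be marked.
(q1, q2) unmarked: δ(q1,0)=q3, δ(q2,0)=q3; δ(q1,1)=q4, δ(q2,1)=q4 → equivalent
Equivalent pairs: (q1, q2)

Final answer: Equivalent pairs: (q1, q2)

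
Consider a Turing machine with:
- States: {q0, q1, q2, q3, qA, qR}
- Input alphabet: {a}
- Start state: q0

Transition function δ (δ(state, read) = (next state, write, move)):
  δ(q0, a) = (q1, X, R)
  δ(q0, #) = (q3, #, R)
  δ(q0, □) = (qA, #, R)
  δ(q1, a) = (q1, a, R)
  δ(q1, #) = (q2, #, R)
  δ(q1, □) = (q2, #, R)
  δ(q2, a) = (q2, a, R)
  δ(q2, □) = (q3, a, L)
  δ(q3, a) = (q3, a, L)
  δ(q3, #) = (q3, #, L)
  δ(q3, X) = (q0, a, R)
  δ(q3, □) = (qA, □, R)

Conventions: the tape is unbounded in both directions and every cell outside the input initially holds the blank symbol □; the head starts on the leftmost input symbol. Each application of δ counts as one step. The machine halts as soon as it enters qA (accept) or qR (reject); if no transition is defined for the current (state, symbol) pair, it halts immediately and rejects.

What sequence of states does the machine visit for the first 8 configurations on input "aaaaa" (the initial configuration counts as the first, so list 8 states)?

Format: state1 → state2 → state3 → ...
Step 0: [q0]aaaaa (head at position 0)
Step 1: δ(q0, a) = (q1, X, R)  ⊢  X[q1]aaaa (head at position 1)
Step 2: δ(q1, a) = (q1, a, R)  ⊢  Xa[q1]aaa (head at position 2)
Step 3: δ(q1, a) = (q1, a, R)  ⊢  Xaa[q1]aa (head at position 3)
Step 4: δ(q1, a) = (q1, a, R)  ⊢  Xaaa[q1]a (head at position 4)
Step 5: δ(q1, a) = (q1, a, R)  ⊢  Xaaaa[q1]□ (head at position 5)
Step 6: δ(q1, □) = (q2, #, R)  ⊢  Xaaaa#[q2]□ (head at position 6)
Step 7: δ(q2, □) = (q3, a, L)  ⊢  Xaaaa[q3]#a (head at position 5)
Reading off the states of these 8 configurations: q0 → q1 → q1 → q1 → q1 → q1 → q2 → q3

Final answer: q0 → q1 → q1 → q1 → q1 → q1 → q2 → q3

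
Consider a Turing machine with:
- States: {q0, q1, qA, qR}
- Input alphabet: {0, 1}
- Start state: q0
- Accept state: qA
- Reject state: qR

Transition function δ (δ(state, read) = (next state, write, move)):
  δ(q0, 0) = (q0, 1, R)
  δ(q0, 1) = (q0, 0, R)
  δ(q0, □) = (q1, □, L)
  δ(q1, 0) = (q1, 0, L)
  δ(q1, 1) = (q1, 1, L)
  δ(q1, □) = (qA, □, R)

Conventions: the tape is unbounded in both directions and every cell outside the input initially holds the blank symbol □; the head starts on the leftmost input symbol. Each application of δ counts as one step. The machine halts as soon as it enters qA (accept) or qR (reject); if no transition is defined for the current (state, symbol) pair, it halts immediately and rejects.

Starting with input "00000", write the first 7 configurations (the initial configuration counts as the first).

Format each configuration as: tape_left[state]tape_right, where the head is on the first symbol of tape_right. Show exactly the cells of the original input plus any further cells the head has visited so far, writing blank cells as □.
Step 0: [q0]00000 (head at position 0)
Step 1: δ(q0, 0) = (q0, 1, R)  ⊢  1[q0]0000 (head at position 1)
Step 2: δ(q0, 0) = (q0, 1, R)  ⊢  11[q0]000 (head at position 2)
Step 3: δ(q0, 0) = (q0, 1, R)  ⊢  111[q0]00 (head at position 3)
Step 4: δ(q0, 0) = (q0, 1, R)  ⊢  1111[q0]0 (head at position 4)
Step 5: δ(q0, 0) = (q0, 1, R)  ⊢  11111[q0]□ (head at position 5)
Step 6: δ(q0, □) = (q1, □, L)  ⊢  1111[q1]1□ (head at position 4)

Final answer: [q0]00000 ⊢ 1[q0]0000 ⊢ 11[q0]000 ⊢ 111[q0]00 ⊢ 1111[q0]0 ⊢ 11111[q0]□ ⊢ 1111[q1]1□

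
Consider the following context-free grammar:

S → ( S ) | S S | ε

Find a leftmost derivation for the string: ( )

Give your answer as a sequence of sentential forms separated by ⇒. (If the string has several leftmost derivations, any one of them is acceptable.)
Start with S.
Step 1: the leftmost non-terminal is S; apply S → ( S ):  ( S )
Step 2: the leftmost non-terminal is S; apply S → ε:  ( )

Final answer: S ⇒ ( S ) ⇒ ( )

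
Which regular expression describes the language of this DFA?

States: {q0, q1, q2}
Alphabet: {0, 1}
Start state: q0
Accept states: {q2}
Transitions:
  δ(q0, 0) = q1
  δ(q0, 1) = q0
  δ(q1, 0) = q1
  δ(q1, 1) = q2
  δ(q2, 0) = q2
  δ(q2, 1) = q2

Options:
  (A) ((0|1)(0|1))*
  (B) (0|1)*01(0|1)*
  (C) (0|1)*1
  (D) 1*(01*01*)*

Testing sample strings against the DFA:
  '001' -> accepted
  '001' -> accepted
  '0101' -> accepted
  '0010' -> accepted
Checking each option for a counterexample:
  (A) ((0|1)(0|1))*: ε is rejected by the DFA but matches the regex → eliminated
  (B) (0|1)*01(0|1)*: agrees with the DFA on all strings of length ≤ 4
  (C) (0|1)*1: '1' is rejected by the DFA but matches the regex → eliminated
  (D) 1*(01*01*)*: ε is rejected by the DFA but matches the regex → eliminated
Only (B) (0|1)*01(0|1)* is consistent with the DFA.

Final answer: (B) (0|1)*01(0|1)*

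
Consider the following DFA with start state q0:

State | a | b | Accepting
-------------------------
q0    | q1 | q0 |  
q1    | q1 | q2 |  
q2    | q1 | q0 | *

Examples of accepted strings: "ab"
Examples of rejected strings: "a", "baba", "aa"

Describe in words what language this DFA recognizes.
strings over {a,b} ending with 'ab'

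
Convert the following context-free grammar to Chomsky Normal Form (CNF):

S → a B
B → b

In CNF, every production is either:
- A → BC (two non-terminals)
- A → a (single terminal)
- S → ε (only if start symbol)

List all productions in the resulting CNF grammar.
The grammar has no ε-productions or unit productions to eliminate.
S → a B has terminal a in a right-hand side of length ≥ 2: introduce T_a → a and use T_a in place of a.
B → b is already in CNF (single terminal) – keep it.
S → a B becomes S → T_a B.
Resulting CNF grammar (3 productions): T_a → a; B → b; S → T_a B

Final answer: T_a → a; B → b; S → T_a B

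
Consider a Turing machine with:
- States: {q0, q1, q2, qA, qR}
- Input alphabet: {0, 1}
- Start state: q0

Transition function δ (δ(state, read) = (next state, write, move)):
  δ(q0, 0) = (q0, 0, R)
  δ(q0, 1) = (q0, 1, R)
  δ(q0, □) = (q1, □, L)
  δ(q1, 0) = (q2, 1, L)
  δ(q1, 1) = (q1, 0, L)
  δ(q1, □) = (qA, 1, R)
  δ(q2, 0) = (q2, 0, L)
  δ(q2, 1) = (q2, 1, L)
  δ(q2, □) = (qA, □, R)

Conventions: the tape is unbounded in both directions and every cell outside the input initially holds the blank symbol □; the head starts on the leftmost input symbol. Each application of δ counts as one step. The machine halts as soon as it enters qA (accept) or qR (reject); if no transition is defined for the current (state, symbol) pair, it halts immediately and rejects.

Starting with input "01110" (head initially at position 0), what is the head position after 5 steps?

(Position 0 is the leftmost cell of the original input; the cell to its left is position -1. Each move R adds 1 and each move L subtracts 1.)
Step 0: [q0]01110 (head at position 0)
Step 1: δ(q0, 0) = (q0, 0, R)  ⊢  0[q0]1110 (head at position 1)
Step 2: δ(q0, 1) = (q0, 1, R)  ⊢  01[q0]110 (head at position 2)
Step 3: δ(q0, 1) = (q0, 1, R)  ⊢  011[q0]10 (head at position 3)
Step 4: δ(q0, 1) = (q0, 1, R)  ⊢  0111[q0]0 (head at position 4)
Step 5: δ(q0, 0) = (q0, 0, R)  ⊢  01110[q0]□ (head at position 5)
Head position after 5 steps: 5

Final answer: Position 5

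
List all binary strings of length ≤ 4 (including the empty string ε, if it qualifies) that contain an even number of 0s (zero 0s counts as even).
Checking every binary string of length 0 to 4:
  Length 0: accepted: ε | rejected: (none)
  Length 1: accepted: 1 | rejected: 0
  Length 2: accepted: 00, 11 | rejected: 01, 10
  Length 3: accepted: 001, 010, 100, 111 | rejected: 000, 011, 101, 110
  Length 4: accepted: 0000, 0011, 0101, 0110, 1001, 1010, 1100, 1111 | rejected: 0001, 0010, 0100, 0111, 1000, 1011, 1101, 1110
Total: 16 string(s).

Final answer: ε, 1, 00, 11, 001, 010, 100, 111, 0000, 0011, 0101, 0110, 1001, 1010, 1100, 1111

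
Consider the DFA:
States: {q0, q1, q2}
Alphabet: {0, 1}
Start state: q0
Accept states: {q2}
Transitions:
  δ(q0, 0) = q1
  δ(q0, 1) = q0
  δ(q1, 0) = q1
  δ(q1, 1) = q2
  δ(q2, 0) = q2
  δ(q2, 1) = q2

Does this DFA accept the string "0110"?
Processing string "0110":
  q0 --0--> q1
  q1 --1--> q2
  q2 --1--> q2
  q2 --0--> q2
Final state: q2
Accept states: {q2}
q2 is an accept state, so the string is accepted.

Final answer: Yes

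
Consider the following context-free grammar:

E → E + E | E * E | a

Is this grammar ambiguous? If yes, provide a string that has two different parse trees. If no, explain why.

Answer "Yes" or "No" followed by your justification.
Two different leftmost derivations of a + a * a:
  (1) E ⇒ E + E ⇒ a + E ⇒ a + E * E ⇒ a + a * E ⇒ a + a * a   (tree groups a + (a * a))
  (2) E ⇒ E * E ⇒ E + E * E ⇒ a + E * E ⇒ a + a * E ⇒ a + a * a   (tree groups (a + a) * a)
Two distinct leftmost derivations = two distinct parse trees, so the grammar is ambiguous.

Final answer: Yes - the string 'a + a * a' has two distinct leftmost derivations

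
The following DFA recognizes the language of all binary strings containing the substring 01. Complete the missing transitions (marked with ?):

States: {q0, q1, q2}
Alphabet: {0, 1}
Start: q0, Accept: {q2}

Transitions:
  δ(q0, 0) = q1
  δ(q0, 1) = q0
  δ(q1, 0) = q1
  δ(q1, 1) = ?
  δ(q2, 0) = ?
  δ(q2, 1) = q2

What each state remembers (consistent with the given transitions and accept states):
  q0: 01 not seen yet and the last symbol was not 0
  q1: 01 not seen yet and the last symbol was 0
  q2: the substring 01 has already been seen
Filling in the missing entries:
  δ(q1, 1): in q1 (01 not seen yet and the last symbol was 0), after reading 1 we have: the substring 01 has already been seen → q2
  δ(q2, 0): in q2 (the substring 01 has already been seen), after reading 0 we have: the substring 01 has already been seen → q2

Final answer: δ(q1, 1) = q2; δ(q2, 0) = q2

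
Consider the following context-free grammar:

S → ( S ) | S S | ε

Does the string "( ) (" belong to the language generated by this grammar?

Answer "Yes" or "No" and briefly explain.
Each production adds parentheses only in matched pairs (S → ( S )) or none at all, so every derived string has equally many '(' and ')'. The string ( ) ( has two '(' and one ')', so it cannot be derived.

Final answer: No - no valid derivation exists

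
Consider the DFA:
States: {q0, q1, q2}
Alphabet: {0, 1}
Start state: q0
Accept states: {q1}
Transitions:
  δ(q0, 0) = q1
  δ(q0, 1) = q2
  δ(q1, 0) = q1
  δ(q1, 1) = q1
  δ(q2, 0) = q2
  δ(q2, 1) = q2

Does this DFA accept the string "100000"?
Processing string "100000":
  q0 --1--> q2
  q2 --0--> q2
  q2 --0--> q2
  q2 --0--> q2
  q2 --0--> q2
  q2 --0--> q2
Final state: q2
Accept states: {q1}
q2 is not an accept state, so the string is rejected.

Final answer: No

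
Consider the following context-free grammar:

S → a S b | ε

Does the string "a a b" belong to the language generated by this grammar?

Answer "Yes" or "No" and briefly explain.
Every derivation applies S → a S b some number n of times and then S → ε, producing a^n b^n with equally many a's and b's. The string a a b has two a's but only one b, so it cannot be derived.

Final answer: No - no valid derivation exists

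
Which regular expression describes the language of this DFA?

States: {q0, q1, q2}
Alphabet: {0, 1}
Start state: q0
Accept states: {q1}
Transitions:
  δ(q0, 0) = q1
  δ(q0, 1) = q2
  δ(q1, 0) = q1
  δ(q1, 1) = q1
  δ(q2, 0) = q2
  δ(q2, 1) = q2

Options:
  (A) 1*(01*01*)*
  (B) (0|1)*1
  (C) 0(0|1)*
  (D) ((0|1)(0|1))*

Testing sample strings against the DFA:
  '11' -> rejected
  '10011' -> rejected
  '001' -> accepted
  '0111' -> accepted
Checking each option for a counterexample:
  (A) 1*(01*01*)*: ε is rejected by the DFA but matches the regex → eliminated
  (B) (0|1)*1: '0' is accepted by the DFA but does not match the regex → eliminated
  (C) 0(0|1)*: agrees with the DFA on all strings of length ≤ 4
  (D) ((0|1)(0|1))*: ε is rejected by the DFA but matches the regex → eliminated
Only (C) 0(0|1)* is consistent with the DFA.

Final answer: (C) 0(0|1)*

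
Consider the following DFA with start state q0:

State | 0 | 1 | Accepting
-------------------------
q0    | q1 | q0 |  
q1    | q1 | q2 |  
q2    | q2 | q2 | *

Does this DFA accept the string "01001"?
Start in q0.
Read '0': q0 → q1
Read '1': q1 → q2
Read '0': q2 → q2
Read '0': q2 → q2
Read '1': q2 → q2
Final state q2 is accepting, so the string is accepted.

Final answer: Yes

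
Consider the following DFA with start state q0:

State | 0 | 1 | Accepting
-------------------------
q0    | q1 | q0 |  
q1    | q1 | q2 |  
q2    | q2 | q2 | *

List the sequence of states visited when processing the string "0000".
q0 → q1 → q1 → q1 → q1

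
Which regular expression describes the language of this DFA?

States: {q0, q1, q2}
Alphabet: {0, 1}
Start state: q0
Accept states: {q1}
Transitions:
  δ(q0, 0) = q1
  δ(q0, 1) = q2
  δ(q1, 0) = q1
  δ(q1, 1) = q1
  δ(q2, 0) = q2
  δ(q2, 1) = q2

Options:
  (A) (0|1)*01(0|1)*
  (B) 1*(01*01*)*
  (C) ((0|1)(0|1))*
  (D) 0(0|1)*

Testing sample strings against the DFA:
  '11000' -> rejected
  '110' -> rejected
  '11111' -> rejected
  '00011' -> accepted
Checking each option for a counterexample:
  (A) (0|1)*01(0|1)*: '0' is accepted by the DFA but does not match the regex → eliminated
  (B) 1*(01*01*)*: ε is rejected by the DFA but matches the regex → eliminated
  (C) ((0|1)(0|1))*: ε is rejected by the DFA but matches the regex → eliminated
  (D) 0(0|1)*: agrees with the DFA on all strings of length ≤ 4
Only (D) 0(0|1)* is consistent with the DFA.

Final answer: (D) 0(0|1)*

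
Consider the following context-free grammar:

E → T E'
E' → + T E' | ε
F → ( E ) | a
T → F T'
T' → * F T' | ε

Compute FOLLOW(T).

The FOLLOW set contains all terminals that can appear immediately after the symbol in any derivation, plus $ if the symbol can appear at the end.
Useful FIRST sets: FIRST(E') = {+, ε}, FIRST(T') = {*, ε} (both E' and T' are nullable).
FOLLOW(E): E is the start symbol → $; E appears in F → ( E ) followed by ')' → FOLLOW(E) = {), $}.
FOLLOW(E'): E' appears at the right end of E → T E' and of E' → + T E', so FOLLOW(E') ⊇ FOLLOW(E) (the second occurrence adds nothing new). FOLLOW(E') = {), $}.
FOLLOW(T): in E → T E' and E' → + T E', T is followed by E': add FIRST(E') minus ε = {+}; since E' is nullable, also add FOLLOW(E) and FOLLOW(E') = {), $}. FOLLOW(T) = {+, ), $}.

Final answer: {$, ), +}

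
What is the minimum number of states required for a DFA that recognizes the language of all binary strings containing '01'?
Language: binary strings containing '01'
Lower bound (Myhill–Nerode): the prefixes ε, 0, 01 are pairwise distinguishable:
  ε vs 01: suffix ε distinguishes them (ε is rejected, 01 is accepted)
  0 vs 01: suffix ε distinguishes them (0 is rejected, 01 is accepted)
  ε vs 0: suffix 1 distinguishes them (ε·1 = 1 is rejected, 0·1 = 01 is accepted)
So any DFA needs at least 3 states.
Upper bound: a DFA with 3 states exists (one state per class above: 'no progress', 'last symbol 0', and 'seen 01' (accepting sink)).
Minimum states: 3

Final answer: 3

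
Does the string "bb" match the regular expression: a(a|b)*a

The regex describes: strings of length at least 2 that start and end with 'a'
No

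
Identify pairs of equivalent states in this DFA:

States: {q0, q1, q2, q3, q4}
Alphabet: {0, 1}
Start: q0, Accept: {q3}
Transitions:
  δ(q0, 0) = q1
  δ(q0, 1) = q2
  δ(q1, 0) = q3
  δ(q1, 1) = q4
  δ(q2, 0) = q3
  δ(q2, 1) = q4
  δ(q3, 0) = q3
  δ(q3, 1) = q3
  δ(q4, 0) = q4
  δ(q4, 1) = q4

Using the table-filling algorithm:
Round 0 – mark pairs where exactly one state is accepting: (q0,q3), (q1,q3), (q2,q3), (q3,q4)
Round 1 – newly marked: (q0,q1) [on 0: q1 vs q3, already marked]; (q0,q2) [on 0: q1 vs q3, already marked]; (q1,q4) [on 0: q3 vs q4, already marked]; (q2,q4) [on 0: q3 vs q4, already marked]
Round 2 – newly marked: (q0,q4) [on 0: q1 vs q4, already marked]
No further pairs can be marked.
(q1, q2) unmarked: δ(q1,0)=q3, δ(q2,0)=q3; δ(q1,1)=q4, δ(q2,1)=q4 → equivalent
Equivalent pairs: (q1, q2)

Final answer: Equivalent pairs: (q1, q2)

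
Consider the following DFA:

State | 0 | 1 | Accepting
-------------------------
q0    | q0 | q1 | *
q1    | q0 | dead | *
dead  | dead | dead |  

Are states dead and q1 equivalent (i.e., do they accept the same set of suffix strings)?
Try the suffix ε (the empty string).
From dead: dead — not accepting.
From q1: q1 — accepting.
The two states disagree on this suffix, so they are not equivalent.

Final answer: No. Distinguishing string: ε (the empty string) - accepted from q1 but not from dead.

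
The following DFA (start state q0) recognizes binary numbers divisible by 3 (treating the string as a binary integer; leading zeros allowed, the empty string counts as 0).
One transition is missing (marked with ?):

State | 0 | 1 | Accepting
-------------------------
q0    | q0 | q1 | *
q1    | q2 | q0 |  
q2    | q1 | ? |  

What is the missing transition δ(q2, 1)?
q2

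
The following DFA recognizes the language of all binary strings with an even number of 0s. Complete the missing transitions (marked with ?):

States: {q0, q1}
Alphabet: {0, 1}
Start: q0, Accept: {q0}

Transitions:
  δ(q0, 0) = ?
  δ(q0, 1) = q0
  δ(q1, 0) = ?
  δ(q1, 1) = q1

What each state remembers (consistent with the given transitions and accept states):
  q0: an even number of 0s has been read so far
  q1: an odd number of 0s has been read so far
Filling in the missing entries:
  δ(q0, 0): in q0 (an even number of 0s has been read so far), after reading 0 we have: an odd number of 0s has been read so far → q1
  δ(q1, 0): in q1 (an odd number of 0s has been read so far), after reading 0 we have: an even number of 0s has been read so far → q0

Final answer: δ(q0, 0) = q1; δ(q1, 0) = q0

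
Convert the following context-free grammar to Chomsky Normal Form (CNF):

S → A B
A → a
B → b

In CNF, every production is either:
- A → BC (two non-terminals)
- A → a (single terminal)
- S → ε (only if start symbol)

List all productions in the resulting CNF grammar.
The grammar has no ε-productions or unit productions to eliminate.
S → A B is already in CNF (two non-terminals) – keep it.
A → a is already in CNF (single terminal) – keep it.
B → b is already in CNF (single terminal) – keep it.
Resulting CNF grammar (3 productions): A → a; B → b; S → A B

Final answer: A → a; B → b; S → A B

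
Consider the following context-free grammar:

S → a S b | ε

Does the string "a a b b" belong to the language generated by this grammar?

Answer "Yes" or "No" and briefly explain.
A derivation exists: S ⇒ a S b ⇒ a a S b b ⇒ a a b b (using S → a S b twice, then S → ε).

Final answer: Yes - a valid derivation exists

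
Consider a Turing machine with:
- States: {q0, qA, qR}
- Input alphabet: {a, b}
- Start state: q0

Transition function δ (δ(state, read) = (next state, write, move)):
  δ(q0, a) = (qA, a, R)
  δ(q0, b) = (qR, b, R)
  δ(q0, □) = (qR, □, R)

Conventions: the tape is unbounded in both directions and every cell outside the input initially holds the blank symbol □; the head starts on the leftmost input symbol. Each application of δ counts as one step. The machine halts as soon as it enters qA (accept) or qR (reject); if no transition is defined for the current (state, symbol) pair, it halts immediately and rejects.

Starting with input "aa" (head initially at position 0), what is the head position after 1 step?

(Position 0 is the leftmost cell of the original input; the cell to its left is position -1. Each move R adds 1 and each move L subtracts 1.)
Step 0: [q0]aa (head at position 0)
Step 1: δ(q0, a) = (qA, a, R)  ⊢  a[qA]a (head at position 1)
Head position after 1 step: 1

Final answer: Position 1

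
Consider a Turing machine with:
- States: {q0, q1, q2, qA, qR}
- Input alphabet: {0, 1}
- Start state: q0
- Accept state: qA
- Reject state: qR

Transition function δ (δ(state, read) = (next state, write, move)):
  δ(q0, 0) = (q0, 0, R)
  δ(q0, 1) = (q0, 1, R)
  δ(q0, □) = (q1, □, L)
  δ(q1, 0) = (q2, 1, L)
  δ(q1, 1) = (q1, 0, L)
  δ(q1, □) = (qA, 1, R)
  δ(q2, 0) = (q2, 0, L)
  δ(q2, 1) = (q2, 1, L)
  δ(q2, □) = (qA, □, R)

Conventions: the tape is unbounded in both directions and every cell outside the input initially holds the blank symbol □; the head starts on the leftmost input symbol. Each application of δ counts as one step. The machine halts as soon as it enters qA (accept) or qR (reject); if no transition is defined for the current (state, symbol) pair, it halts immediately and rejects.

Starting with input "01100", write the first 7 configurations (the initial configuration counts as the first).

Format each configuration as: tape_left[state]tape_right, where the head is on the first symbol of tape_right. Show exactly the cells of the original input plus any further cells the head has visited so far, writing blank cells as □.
Step 0: [q0]01100 (head at position 0)
Step 1: δ(q0, 0) = (q0, 0, R)  ⊢  0[q0]1100 (head at position 1)
Step 2: δ(q0, 1) = (q0, 1, R)  ⊢  01[q0]100 (head at position 2)
Step 3: δ(q0, 1) = (q0, 1, R)  ⊢  011[q0]00 (head at position 3)
Step 4: δ(q0, 0) = (q0, 0, R)  ⊢  0110[q0]0 (head at position 4)
Step 5: δ(q0, 0) = (q0, 0, R)  ⊢  01100[q0]□ (head at position 5)
Step 6: δ(q0, □) = (q1, □, L)  ⊢  0110[q1]0□ (head at position 4)

Final answer: [q0]01100 ⊢ 0[q0]1100 ⊢ 01[q0]100 ⊢ 011[q0]00 ⊢ 0110[q0]0 ⊢ 01100[q0]□ ⊢ 0110[q1]0□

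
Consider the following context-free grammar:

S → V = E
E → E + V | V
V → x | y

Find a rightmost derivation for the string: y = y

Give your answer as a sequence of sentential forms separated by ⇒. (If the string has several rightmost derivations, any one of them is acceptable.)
Start with S.
Step 1: the rightmost non-terminal is S; apply S → V = E:  V = E
Step 2: the rightmost non-terminal is E; apply E → V:  V = V
Step 3: the rightmost non-terminal is V; apply V → y:  V = y
Step 4: the rightmost non-terminal is V; apply V → y:  y = y

Final answer: S ⇒ V = E ⇒ V = V ⇒ V = y ⇒ y = y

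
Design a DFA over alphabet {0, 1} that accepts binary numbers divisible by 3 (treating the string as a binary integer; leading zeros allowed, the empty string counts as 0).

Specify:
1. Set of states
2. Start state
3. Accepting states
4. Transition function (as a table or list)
One valid DFA (any DFA recognizing the same language is acceptable):
States: {q0, q1, q2}
Start: q0
Accepting: {q0}
Transitions (accepting states marked with *):
State | 0 | 1 | Accepting
-------------------------
q0    | q0 | q1 | *
q1    | q2 | q0 |  
q2    | q1 | q2 |  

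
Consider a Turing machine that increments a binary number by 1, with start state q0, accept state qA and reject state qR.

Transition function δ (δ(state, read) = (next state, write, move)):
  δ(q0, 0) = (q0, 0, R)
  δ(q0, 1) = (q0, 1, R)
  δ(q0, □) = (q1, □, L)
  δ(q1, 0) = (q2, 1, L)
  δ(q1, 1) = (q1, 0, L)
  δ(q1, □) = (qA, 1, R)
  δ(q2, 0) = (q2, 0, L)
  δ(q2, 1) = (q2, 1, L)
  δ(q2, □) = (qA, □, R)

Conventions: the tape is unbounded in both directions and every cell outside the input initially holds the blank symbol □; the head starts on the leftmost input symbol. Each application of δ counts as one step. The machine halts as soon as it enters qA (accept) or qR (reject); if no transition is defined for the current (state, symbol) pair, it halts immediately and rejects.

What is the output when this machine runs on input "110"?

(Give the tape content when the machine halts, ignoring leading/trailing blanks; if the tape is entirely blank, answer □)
Step 0: [q0]110 (head at position 0)
Step 1: δ(q0, 1) = (q0, 1, R)  ⊢  1[q0]10 (head at position 1)
Step 2: δ(q0, 1) = (q0, 1, R)  ⊢  11[q0]0 (head at position 2)
Step 3: δ(q0, 0) = (q0, 0, R)  ⊢  110[q0]□ (head at position 3)
Step 4: δ(q0, □) = (q1, □, L)  ⊢  11[q1]0□ (head at position 2)
Step 5: δ(q1, 0) = (q2, 1, L)  ⊢  1[q2]11□ (head at position 1)
Step 6: δ(q2, 1) = (q2, 1, L)  ⊢  [q2]111□ (head at position 0)
Step 7: δ(q2, 1) = (q2, 1, L)  ⊢  [q2]□111□ (head at position -1)
Step 8: δ(q2, □) = (qA, □, R)  ⊢  □[qA]111□ (head at position 0)
The machine is in qA, so it halts and accepts.
Tape content when halted (ignoring surrounding blanks): 111

Final answer: Output: 111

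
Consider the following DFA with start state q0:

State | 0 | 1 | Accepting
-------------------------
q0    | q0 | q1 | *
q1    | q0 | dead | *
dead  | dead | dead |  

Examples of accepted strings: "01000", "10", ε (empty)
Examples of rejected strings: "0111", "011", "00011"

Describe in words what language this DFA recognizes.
binary strings with no two consecutive 1s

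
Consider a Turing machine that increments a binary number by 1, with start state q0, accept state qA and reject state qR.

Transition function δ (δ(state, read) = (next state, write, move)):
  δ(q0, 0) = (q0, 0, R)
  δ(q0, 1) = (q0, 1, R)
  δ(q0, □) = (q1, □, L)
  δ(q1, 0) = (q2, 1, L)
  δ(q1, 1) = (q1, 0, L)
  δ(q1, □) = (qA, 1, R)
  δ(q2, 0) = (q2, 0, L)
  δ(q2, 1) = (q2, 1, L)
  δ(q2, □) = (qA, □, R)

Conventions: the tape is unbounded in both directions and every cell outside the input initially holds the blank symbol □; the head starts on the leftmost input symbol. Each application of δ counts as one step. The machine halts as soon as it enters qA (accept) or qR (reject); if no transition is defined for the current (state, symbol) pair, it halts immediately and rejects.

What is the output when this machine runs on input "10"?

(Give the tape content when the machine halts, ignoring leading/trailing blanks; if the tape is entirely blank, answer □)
Step 0: [q0]10 (head at position 0)
Step 1: δ(q0, 1) = (q0, 1, R)  ⊢  1[q0]0 (head at position 1)
Step 2: δ(q0, 0) = (q0, 0, R)  ⊢  10[q0]□ (head at position 2)
Step 3: δ(q0, □) = (q1, □, L)  ⊢  1[q1]0□ (head at position 1)
Step 4: δ(q1, 0) = (q2, 1, L)  ⊢  [q2]11□ (head at position 0)
Step 5: δ(q2, 1) = (q2, 1, L)  ⊢  [q2]□11□ (head at position -1)
Step 6: δ(q2, □) = (qA, □, R)  ⊢  □[qA]11□ (head at position 0)
The machine is in qA, so it halts and accepts.
Tape content when halted (ignoring surrounding blanks): 11

Final answer: Output: 11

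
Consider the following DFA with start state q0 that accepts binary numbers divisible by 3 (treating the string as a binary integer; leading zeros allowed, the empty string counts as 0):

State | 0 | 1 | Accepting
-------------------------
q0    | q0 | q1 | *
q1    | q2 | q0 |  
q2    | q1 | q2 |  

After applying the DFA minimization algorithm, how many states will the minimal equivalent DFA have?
All 3 states are reachable from q0, so none can be removed as unreachable.
Table-filling: first mark every (accepting, non-accepting) pair as distinguishable (accepting: {q0}; non-accepting: {q1, q2}).
Round 1: (q1, q2) on '1' go to q0 and q2, already distinguishable → mark.
Every pair of states is distinguishable, so the DFA is already minimal.
Equivalence classes: {q0}, {q1}, {q2} → 3 states.

Final answer: 3 states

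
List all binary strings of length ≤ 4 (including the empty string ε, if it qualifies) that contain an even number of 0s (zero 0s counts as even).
Checking every binary string of length 0 to 4:
  Length 0: accepted: ε | rejected: (none)
  Length 1: accepted: 1 | rejected: 0
  Length 2: accepted: 00, 11 | rejected: 01, 10
  Length 3: accepted: 001, 010, 100, 111 | rejected: 000, 011, 101, 110
  Length 4: accepted: 0000, 0011, 0101, 0110, 1001, 1010, 1100, 1111 | rejected: 0001, 0010, 0100, 0111, 1000, 1011, 1101, 1110
Total: 16 string(s).

Final answer: ε, 1, 00, 11, 001, 010, 100, 111, 0000, 0011, 0101, 0110, 1001, 1010, 1100, 1111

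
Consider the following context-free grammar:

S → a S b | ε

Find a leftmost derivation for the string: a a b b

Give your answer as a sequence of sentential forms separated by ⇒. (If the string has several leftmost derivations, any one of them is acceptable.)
Start with S.
Step 1: the leftmost non-terminal is S; apply S → a S b:  a S b
Step 2: the leftmost non-terminal is S; apply S → a S b:  a a S b b
Step 3: the leftmost non-terminal is S; apply S → ε:  a a b b

Final answer: S ⇒ a S b ⇒ a a S b b ⇒ a a b b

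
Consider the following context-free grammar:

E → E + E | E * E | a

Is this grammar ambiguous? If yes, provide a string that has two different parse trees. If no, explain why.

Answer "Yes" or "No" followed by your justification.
Two different leftmost derivations of a + a * a:
  (1) E ⇒ E + E ⇒ a + E ⇒ a + E * E ⇒ a + a * E ⇒ a + a * a   (tree groups a + (a * a))
  (2) E ⇒ E * E ⇒ E + E * E ⇒ a + E * E ⇒ a + a * E ⇒ a + a * a   (tree groups (a + a) * a)
Two distinct leftmost derivations = two distinct parse trees, so the grammar is ambiguous.

Final answer: Yes - the string 'a + a * a' has two distinct leftmost derivations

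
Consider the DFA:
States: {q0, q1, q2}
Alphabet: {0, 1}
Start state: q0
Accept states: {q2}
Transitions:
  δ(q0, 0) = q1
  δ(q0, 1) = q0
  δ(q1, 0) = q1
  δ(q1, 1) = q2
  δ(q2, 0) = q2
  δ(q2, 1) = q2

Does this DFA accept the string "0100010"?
Processing string "0100010":
  q0 --0--> q1
  q1 --1--> q2
  q2 --0--> q2
  q2 --0--> q2
  q2 --0--> q2
  q2 --1--> q2
  q2 --0--> q2
Final state: q2
Accept states: {q2}
q2 is an accept state, so the string is accepted.

Final answer: Yes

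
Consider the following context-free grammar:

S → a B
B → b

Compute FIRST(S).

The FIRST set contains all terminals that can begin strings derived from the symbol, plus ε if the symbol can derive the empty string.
S has the single production S → a B, whose right-hand side begins with the terminal a. So FIRST(S) = {a}.

Final answer: {a}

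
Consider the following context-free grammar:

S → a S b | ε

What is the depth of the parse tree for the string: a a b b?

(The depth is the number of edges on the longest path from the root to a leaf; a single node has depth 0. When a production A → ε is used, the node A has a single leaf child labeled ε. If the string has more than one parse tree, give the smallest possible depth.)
The only parse tree applies S → a S b 2 times (once per matching a…b pair) and then S → ε.
The S nodes sit at depths 0, 1, …, 2; the innermost S (depth 2) has the single child ε at depth 3.
The terminal leaves a, b are at depths 1..2, so the longest root-to-leaf path is S → S → … → S → ε with 3 edges.
Depth = 3.

Final answer: 3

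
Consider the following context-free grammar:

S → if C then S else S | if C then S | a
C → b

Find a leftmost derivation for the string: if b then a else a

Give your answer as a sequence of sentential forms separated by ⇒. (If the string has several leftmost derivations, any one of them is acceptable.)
Start with S.
Step 1: the leftmost non-terminal is S; apply S → if C then S else S:  if C then S else S
Step 2: the leftmost non-terminal is C; apply C → b:  if b then S else S
Step 3: the leftmost non-terminal is S; apply S → a:  if b then a else S
Step 4: the leftmost non-terminal is S; apply S → a:  if b then a else a

Final answer: S ⇒ if C then S else S ⇒ if b then S else S ⇒ if b then a else S ⇒ if b then a else a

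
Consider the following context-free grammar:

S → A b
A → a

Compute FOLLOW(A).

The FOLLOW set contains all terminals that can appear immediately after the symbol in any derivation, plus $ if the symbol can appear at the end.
A occurs only in S → A b, where it is immediately followed by the terminal b. So FOLLOW(A) = {b}.

Final answer: {b}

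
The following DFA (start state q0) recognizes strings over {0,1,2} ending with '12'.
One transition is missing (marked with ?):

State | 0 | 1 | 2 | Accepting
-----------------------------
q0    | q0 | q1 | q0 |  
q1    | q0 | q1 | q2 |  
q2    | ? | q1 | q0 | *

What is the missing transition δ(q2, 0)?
q0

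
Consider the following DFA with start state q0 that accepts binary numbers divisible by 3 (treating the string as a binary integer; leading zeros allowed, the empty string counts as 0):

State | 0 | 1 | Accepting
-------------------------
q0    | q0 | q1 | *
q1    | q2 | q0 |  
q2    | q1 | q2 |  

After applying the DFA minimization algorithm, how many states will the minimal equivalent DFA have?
All 3 states are reachable from q0, so none can be removed as unreachable.
Table-filling: first mark every (accepting, non-accepting) pair as distinguishable (accepting: {q0}; non-accepting: {q1, q2}).
Round 1: (q1, q2) on '1' go to q0 and q2, already distinguishable → mark.
Every pair of states is distinguishable, so the DFA is already minimal.
Equivalence classes: {q0}, {q1}, {q2} → 3 states.

Final answer: 3 states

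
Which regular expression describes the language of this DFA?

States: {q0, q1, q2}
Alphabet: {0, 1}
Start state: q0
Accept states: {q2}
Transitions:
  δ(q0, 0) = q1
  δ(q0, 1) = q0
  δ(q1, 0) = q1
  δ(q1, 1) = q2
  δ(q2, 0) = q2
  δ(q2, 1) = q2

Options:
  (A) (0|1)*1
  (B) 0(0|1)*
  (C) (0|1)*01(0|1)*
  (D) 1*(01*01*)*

Testing sample strings against the DFA:
  '0110' -> accepted
  '0000' -> rejected
  '01' -> accepted
  '0001' -> accepted
Checking each option for a counterexample:
  (A) (0|1)*1: '1' is rejected by the DFA but matches the regex → eliminated
  (B) 0(0|1)*: '0' is rejected by the DFA but matches the regex → eliminated
  (C) (0|1)*01(0|1)*: agrees with the DFA on all strings of length ≤ 4
  (D) 1*(01*01*)*: ε is rejected by the DFA but matches the regex → eliminated
Only (C) (0|1)*01(0|1)* is consistent with the DFA.

Final answer: (C) (0|1)*01(0|1)*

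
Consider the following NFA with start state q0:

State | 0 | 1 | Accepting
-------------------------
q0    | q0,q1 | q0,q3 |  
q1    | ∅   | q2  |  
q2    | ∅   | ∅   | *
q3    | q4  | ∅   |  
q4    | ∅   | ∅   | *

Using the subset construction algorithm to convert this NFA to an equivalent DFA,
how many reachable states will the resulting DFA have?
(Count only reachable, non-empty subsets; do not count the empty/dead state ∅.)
Start subset: {q0}
{q0}: on 0 → {q0, q1}, on 1 → {q0, q3}
{q0, q1}: on 0 → {q0, q1}, on 1 → {q0, q2, q3}
{q0, q3}: on 0 → {q0, q1, q4}, on 1 → {q0, q3}
{q0, q2, q3}: on 0 → {q0, q1, q4}, on 1 → {q0, q3}
{q0, q1, q4}: on 0 → {q0, q1}, on 1 → {q0, q2, q3}
Reachable non-empty subsets: {q0}, {q0, q1}, {q0, q3}, {q0, q2, q3}, {q0, q1, q4} — 5 in total.

Final answer: 5 states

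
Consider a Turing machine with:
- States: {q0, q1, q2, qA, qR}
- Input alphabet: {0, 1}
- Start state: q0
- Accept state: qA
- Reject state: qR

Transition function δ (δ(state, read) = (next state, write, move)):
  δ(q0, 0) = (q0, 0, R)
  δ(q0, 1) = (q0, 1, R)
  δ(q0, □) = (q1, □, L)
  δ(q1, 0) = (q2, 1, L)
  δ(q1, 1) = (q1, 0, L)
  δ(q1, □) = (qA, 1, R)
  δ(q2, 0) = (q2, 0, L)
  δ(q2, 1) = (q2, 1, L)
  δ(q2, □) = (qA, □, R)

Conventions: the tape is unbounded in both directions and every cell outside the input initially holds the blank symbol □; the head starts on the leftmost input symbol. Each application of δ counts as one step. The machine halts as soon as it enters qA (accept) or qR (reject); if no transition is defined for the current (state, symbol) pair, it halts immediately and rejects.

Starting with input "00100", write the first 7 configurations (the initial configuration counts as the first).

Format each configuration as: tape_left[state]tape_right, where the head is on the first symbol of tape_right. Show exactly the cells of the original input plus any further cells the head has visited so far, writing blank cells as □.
Step 0: [q0]00100 (head at position 0)
Step 1: δ(q0, 0) = (q0, 0, R)  ⊢  0[q0]0100 (head at position 1)
Step 2: δ(q0, 0) = (q0, 0, R)  ⊢  00[q0]100 (head at position 2)
Step 3: δ(q0, 1) = (q0, 1, R)  ⊢  001[q0]00 (head at position 3)
Step 4: δ(q0, 0) = (q0, 0, R)  ⊢  0010[q0]0 (head at position 4)
Step 5: δ(q0, 0) = (q0, 0, R)  ⊢  00100[q0]□ (head at position 5)
Step 6: δ(q0, □) = (q1, □, L)  ⊢  0010[q1]0□ (head at position 4)

Final answer: [q0]00100 ⊢ 0[q0]0100 ⊢ 00[q0]100 ⊢ 001[q0]00 ⊢ 0010[q0]0 ⊢ 00100[q0]□ ⊢ 0010[q1]0□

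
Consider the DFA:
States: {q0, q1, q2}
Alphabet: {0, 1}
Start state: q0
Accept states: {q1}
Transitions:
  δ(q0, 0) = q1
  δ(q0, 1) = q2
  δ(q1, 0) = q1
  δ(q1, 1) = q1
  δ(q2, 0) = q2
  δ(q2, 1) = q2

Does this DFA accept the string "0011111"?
Processing string "0011111":
  q0 --0--> q1
  q1 --0--> q1
  q1 --1--> q1
  q1 --1--> q1
  q1 --1--> q1
  q1 --1--> q1
  q1 --1--> q1
Final state: q1
Accept states: {q1}
q1 is an accept state, so the string is accepted.

Final answer: Yes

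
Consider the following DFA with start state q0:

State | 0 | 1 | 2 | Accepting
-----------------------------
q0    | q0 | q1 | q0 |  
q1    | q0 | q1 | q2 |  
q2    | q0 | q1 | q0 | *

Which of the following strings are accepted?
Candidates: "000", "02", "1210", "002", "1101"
"000": q0 → q0 → q0 → q0; q0 is not accepting → rejected
"02": q0 → q0 → q0; q0 is not accepting → rejected
"1210": q0 → q1 → q2 → q1 → q0; q0 is not accepting → rejected
"002": q0 → q0 → q0 → q0; q0 is not accepting → rejected
"1101": q0 → q1 → q1 → q0 → q1; q1 is not accepting → rejected

Final answer: None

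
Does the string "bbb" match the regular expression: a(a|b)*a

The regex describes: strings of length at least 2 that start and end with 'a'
No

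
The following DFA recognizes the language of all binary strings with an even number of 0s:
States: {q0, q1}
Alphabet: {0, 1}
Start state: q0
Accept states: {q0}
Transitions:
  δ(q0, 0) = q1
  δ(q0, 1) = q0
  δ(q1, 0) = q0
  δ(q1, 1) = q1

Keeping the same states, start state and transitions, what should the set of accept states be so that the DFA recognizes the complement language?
The DFA is complete (every state has a transition on every symbol), so the complement
is recognized by the same DFA with accepting and non-accepting states swapped.
Original accept states: {q0}
Complement accept states = All states - Original accept states
= {q0, q1} - {q0}
= {q1}
Complement language: strings with an ODD number of 0s

Final answer: {q1}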